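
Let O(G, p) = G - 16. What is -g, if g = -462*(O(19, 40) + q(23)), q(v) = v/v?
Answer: 1848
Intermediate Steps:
q(v) = 1
O(G, p) = -16 + G
g = -1848 (g = -462*((-16 + 19) + 1) = -462*(3 + 1) = -462*4 = -1848)
-g = -1*(-1848) = 1848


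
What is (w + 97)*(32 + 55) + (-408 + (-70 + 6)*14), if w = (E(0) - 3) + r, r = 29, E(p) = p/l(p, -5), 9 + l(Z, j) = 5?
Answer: 9397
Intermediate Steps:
l(Z, j) = -4 (l(Z, j) = -9 + 5 = -4)
E(p) = -p/4 (E(p) = p/(-4) = p*(-¼) = -p/4)
w = 26 (w = (-¼*0 - 3) + 29 = (0 - 3) + 29 = -3 + 29 = 26)
(w + 97)*(32 + 55) + (-408 + (-70 + 6)*14) = (26 + 97)*(32 + 55) + (-408 + (-70 + 6)*14) = 123*87 + (-408 - 64*14) = 10701 + (-408 - 896) = 10701 - 1304 = 9397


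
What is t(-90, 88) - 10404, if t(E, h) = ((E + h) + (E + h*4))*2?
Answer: -9884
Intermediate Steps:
t(E, h) = 4*E + 10*h (t(E, h) = ((E + h) + (E + 4*h))*2 = (2*E + 5*h)*2 = 4*E + 10*h)
t(-90, 88) - 10404 = (4*(-90) + 10*88) - 10404 = (-360 + 880) - 10404 = 520 - 10404 = -9884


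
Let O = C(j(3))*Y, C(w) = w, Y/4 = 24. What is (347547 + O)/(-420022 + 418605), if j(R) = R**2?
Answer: -348411/1417 ≈ -245.88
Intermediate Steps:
Y = 96 (Y = 4*24 = 96)
O = 864 (O = 3**2*96 = 9*96 = 864)
(347547 + O)/(-420022 + 418605) = (347547 + 864)/(-420022 + 418605) = 348411/(-1417) = 348411*(-1/1417) = -348411/1417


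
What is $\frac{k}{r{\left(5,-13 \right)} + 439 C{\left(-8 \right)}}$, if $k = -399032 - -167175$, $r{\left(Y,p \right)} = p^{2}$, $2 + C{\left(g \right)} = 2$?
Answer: $- \frac{231857}{169} \approx -1371.9$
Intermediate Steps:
$C{\left(g \right)} = 0$ ($C{\left(g \right)} = -2 + 2 = 0$)
$k = -231857$ ($k = -399032 + 167175 = -231857$)
$\frac{k}{r{\left(5,-13 \right)} + 439 C{\left(-8 \right)}} = - \frac{231857}{\left(-13\right)^{2} + 439 \cdot 0} = - \frac{231857}{169 + 0} = - \frac{231857}{169}$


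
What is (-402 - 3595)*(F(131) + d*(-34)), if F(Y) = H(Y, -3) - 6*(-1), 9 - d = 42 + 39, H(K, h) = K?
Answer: -10332245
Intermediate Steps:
d = -72 (d = 9 - (42 + 39) = 9 - 1*81 = 9 - 81 = -72)
F(Y) = 6 + Y (F(Y) = Y - 6*(-1) = Y + 6 = 6 + Y)
(-402 - 3595)*(F(131) + d*(-34)) = (-402 - 3595)*((6 + 131) - 72*(-34)) = -3997*(137 + 2448) = -3997*2585 = -10332245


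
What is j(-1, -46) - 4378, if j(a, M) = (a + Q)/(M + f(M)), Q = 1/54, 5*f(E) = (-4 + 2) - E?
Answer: -43972367/10044 ≈ -4378.0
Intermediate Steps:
f(E) = -⅖ - E/5 (f(E) = ((-4 + 2) - E)/5 = (-2 - E)/5 = -⅖ - E/5)
Q = 1/54 ≈ 0.018519
j(a, M) = (1/54 + a)/(-⅖ + 4*M/5) (j(a, M) = (a + 1/54)/(M + (-⅖ - M/5)) = (1/54 + a)/(-⅖ + 4*M/5))
j(-1, -46) - 4378 = 5*(1 + 54*(-1))/(108*(-1 + 2*(-46))) - 4378 = 5*(1 - 54)/(108*(-1 - 92)) - 4378 = (5/108)*(-53)/(-93) - 4378 = (5/108)*(-1/93)*(-53) - 4378 = 265/10044 - 4378 = -43972367/10044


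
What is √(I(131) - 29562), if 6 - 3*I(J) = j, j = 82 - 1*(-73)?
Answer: I*√266505/3 ≈ 172.08*I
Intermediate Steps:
j = 155 (j = 82 + 73 = 155)
I(J) = -149/3 (I(J) = 2 - ⅓*155 = 2 - 155/3 = -149/3)
√(I(131) - 29562) = √(-149/3 - 29562) = √(-88835/3) = I*√266505/3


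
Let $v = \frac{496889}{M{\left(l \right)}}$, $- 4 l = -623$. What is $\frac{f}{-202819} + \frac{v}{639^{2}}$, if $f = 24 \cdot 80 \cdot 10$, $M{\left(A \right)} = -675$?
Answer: $- \frac{5392618690091}{55900298406825} \approx -0.096468$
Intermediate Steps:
$l = \frac{623}{4}$ ($l = \left(- \frac{1}{4}\right) \left(-623\right) = \frac{623}{4} \approx 155.75$)
$v = - \frac{496889}{675}$ ($v = \frac{496889}{-675} = 496889 \left(- \frac{1}{675}\right) = - \frac{496889}{675} \approx -736.13$)
$f = 19200$ ($f = 1920 \cdot 10 = 19200$)
$\frac{f}{-202819} + \frac{v}{639^{2}} = \frac{19200}{-202819} - \frac{496889}{675 \cdot 639^{2}} = 19200 \left(- \frac{1}{202819}\right) - \frac{496889}{675 \cdot 408321} = - \frac{19200}{202819} - \frac{496889}{275616675} = - \frac{5392618690091}{55900298406825}$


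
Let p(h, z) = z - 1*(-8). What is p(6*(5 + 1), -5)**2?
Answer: 9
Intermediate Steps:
p(h, z) = 8 + z (p(h, z) = z + 8 = 8 + z)
p(6*(5 + 1), -5)**2 = (8 - 5)**2 = 3**2 = 9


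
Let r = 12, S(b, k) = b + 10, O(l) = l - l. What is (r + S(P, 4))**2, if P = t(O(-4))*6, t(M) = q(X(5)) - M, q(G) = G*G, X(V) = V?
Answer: 29584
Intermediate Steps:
O(l) = 0
q(G) = G**2
t(M) = 25 - M (t(M) = 5**2 - M = 25 - M)
P = 150 (P = (25 - 1*0)*6 = (25 + 0)*6 = 25*6 = 150)
S(b, k) = 10 + b
(r + S(P, 4))**2 = (12 + (10 + 150))**2 = (12 + 160)**2 = 172**2 = 29584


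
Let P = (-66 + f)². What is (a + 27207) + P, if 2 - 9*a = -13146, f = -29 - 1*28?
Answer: 394172/9 ≈ 43797.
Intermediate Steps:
f = -57 (f = -29 - 28 = -57)
a = 13148/9 (a = 2/9 - ⅑*(-13146) = 2/9 + 4382/3 = 13148/9 ≈ 1460.9)
P = 15129 (P = (-66 - 57)² = (-123)² = 15129)
(a + 27207) + P = (13148/9 + 27207) + 15129 = 258011/9 + 15129 = 394172/9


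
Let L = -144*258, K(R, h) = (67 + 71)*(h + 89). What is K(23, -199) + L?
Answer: -52332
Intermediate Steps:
K(R, h) = 12282 + 138*h (K(R, h) = 138*(89 + h) = 12282 + 138*h)
L = -37152
K(23, -199) + L = (12282 + 138*(-199)) - 37152 = (12282 - 27462) - 37152 = -15180 - 37152 = -52332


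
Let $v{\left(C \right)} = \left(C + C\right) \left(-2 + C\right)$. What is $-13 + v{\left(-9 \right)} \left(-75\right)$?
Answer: $-14863$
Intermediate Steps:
$v{\left(C \right)} = 2 C \left(-2 + C\right)$
$-13 + v{\left(-9 \right)} \left(-75\right) = -13 + 2 \left(-9\right) \left(-2 - 9\right) \left(-75\right) = -13 + 2 \left(-9\right) \left(-11\right) \left(-75\right) = -13 + 198 \left(-75\right) = -13 - 14850 = -14863$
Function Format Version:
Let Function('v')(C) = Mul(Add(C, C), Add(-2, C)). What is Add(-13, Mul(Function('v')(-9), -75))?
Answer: -14863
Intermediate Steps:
Function('v')(C) = Mul(2, C, Add(-2, C)) (Function('v')(C) = Mul(Mul(2, C), Add(-2, C)) = Mul(2, C, Add(-2, C)))
Add(-13, Mul(Function('v')(-9), -75)) = Add(-13, Mul(Mul(2, -9, Add(-2, -9)), -75)) = Add(-13, Mul(Mul(2, -9, -11), -75)) = Add(-13, Mul(198, -75)) = Add(-13, -14850) = -14863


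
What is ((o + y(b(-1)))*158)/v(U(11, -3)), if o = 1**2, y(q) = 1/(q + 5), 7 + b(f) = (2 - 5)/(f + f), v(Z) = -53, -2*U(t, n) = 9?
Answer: 158/53 ≈ 2.9811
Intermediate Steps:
U(t, n) = -9/2 (U(t, n) = -1/2*9 = -9/2)
b(f) = -7 - 3/(2*f) (b(f) = -7 + (2 - 5)/(f + f) = -7 - 3*1/(2*f) = -7 - 3/(2*f))
y(q) = 1/(5 + q)
o = 1
((o + y(b(-1)))*158)/v(U(11, -3)) = ((1 + 1/(5 + (-7 - 3/2/(-1))))*158)/(-53) = ((1 + 1/(5 + (-7 - 3/2*(-1))))*158)*(-1/53) = ((1 + 1/(5 + (-7 + 3/2)))*158)*(-1/53) = ((1 + 1/(5 - 11/2))*158)*(-1/53) = ((1 + 1/(-1/2))*158)*(-1/53) = ((1 - 2)*158)*(-1/53) = -1*158*(-1/53) = -158*(-1/53) = 158/53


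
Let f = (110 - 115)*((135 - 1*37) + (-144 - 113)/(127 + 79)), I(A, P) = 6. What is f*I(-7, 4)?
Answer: -298965/103 ≈ -2902.6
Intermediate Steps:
f = -99655/206 (f = -5*((135 - 37) - 257/206) = -5*(98 - 257*1/206) = -5*(98 - 257/206) = -5*19931/206 = -99655/206 ≈ -483.76)
f*I(-7, 4) = -99655/206*6 = -298965/103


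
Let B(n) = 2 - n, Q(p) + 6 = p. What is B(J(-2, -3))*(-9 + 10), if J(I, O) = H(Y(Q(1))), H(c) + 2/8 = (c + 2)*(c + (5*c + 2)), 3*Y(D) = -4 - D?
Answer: -85/12 ≈ -7.0833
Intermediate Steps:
Q(p) = -6 + p
Y(D) = -4/3 - D/3 (Y(D) = (-4 - D)/3 = -4/3 - D/3)
H(c) = -¼ + (2 + c)*(2 + 6*c) (H(c) = -¼ + (c + 2)*(c + (5*c + 2)) = -¼ + (2 + c)*(c + (2 + 5*c)) = -¼ + (2 + c)*(2 + 6*c))
J(I, O) = 109/12 (J(I, O) = 15/4 + 6*(-4/3 - (-6 + 1)/3)² + 14*(-4/3 - (-6 + 1)/3) = 15/4 + 6*(-4/3 - ⅓*(-5))² + 14*(-4/3 - ⅓*(-5)) = 15/4 + 6*(-4/3 + 5/3)² + 14*(-4/3 + 5/3) = 15/4 + 6*(⅓)² + 14*(⅓) = 15/4 + 6*(⅑) + 14/3 = 15/4 + ⅔ + 14/3 = 109/12)
B(J(-2, -3))*(-9 + 10) = (2 - 1*109/12)*(-9 + 10) = (2 - 109/12)*1 = -85/12*1 = -85/12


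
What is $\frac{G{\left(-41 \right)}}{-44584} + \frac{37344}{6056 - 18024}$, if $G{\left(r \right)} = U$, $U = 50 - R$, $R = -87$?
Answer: $- \frac{26040383}{8337208} \approx -3.1234$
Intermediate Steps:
$U = 137$ ($U = 50 - -87 = 50 + 87 = 137$)
$G{\left(r \right)} = 137$
$\frac{G{\left(-41 \right)}}{-44584} + \frac{37344}{6056 - 18024} = \frac{137}{-44584} + \frac{37344}{6056 - 18024} = 137 \left(- \frac{1}{44584}\right) + \frac{37344}{6056 - 18024} = - \frac{137}{44584} + \frac{37344}{-11968} = - \frac{137}{44584} + 37344 \left(- \frac{1}{11968}\right) = - \frac{137}{44584} - \frac{1167}{374} = - \frac{26040383}{8337208}$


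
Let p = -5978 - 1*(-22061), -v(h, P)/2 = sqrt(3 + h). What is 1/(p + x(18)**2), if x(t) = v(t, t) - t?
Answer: 5497/90614739 - 8*sqrt(21)/30204913 ≈ 5.9450e-5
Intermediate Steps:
v(h, P) = -2*sqrt(3 + h)
x(t) = -t - 2*sqrt(3 + t) (x(t) = -2*sqrt(3 + t) - t = -t - 2*sqrt(3 + t))
p = 16083 (p = -5978 + 22061 = 16083)
1/(p + x(18)**2) = 1/(16083 + (-1*18 - 2*sqrt(3 + 18))**2) = 1/(16083 + (-18 - 2*sqrt(21))**2)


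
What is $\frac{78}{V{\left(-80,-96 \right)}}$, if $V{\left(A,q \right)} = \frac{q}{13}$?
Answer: $- \frac{169}{16} \approx -10.563$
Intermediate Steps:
$V{\left(A,q \right)} = \frac{q}{13}$ ($V{\left(A,q \right)} = q \frac{1}{13} = \frac{q}{13}$)
$\frac{78}{V{\left(-80,-96 \right)}} = \frac{78}{\frac{1}{13} \left(-96\right)} = \frac{78}{- \frac{96}{13}} = 78 \left(- \frac{13}{96}\right) = - \frac{169}{16}$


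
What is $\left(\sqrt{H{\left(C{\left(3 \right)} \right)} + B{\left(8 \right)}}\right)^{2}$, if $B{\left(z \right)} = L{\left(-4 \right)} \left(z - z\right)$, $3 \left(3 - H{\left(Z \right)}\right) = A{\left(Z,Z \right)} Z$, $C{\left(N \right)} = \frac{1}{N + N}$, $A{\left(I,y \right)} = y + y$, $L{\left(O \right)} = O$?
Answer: $\frac{161}{54} \approx 2.9815$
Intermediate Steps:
$A{\left(I,y \right)} = 2 y$
$C{\left(N \right)} = \frac{1}{2 N}$
$H{\left(Z \right)} = 3 - \frac{2 Z^{2}}{3}$ ($H{\left(Z \right)} = 3 - \frac{2 Z Z}{3} = 3 - \frac{2 Z^{2}}{3}$)
$B{\left(z \right)} = 0$ ($B{\left(z \right)} = - 4 \left(z - z\right) = \left(-4\right) 0 = 0$)
$\left(\sqrt{H{\left(C{\left(3 \right)} \right)} + B{\left(8 \right)}}\right)^{2} = \left(\sqrt{\left(3 - \frac{2 \left(\frac{1}{2 \cdot 3}\right)^{2}}{3}\right) + 0}\right)^{2} = \left(\sqrt{\left(3 - \frac{2 \left(\frac{1}{2} \cdot \frac{1}{3}\right)^{2}}{3}\right) + 0}\right)^{2} = \left(\sqrt{\left(3 - \frac{2}{3 \cdot 36}\right) + 0}\right)^{2} = \left(\sqrt{\left(3 - \frac{1}{54}\right) + 0}\right)^{2} = \left(\sqrt{\frac{161}{54} + 0}\right)^{2} = \left(\sqrt{\frac{161}{54}}\right)^{2} = \left(\frac{\sqrt{966}}{18}\right)^{2} = \frac{161}{54}$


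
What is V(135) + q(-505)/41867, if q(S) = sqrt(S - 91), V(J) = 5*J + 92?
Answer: 767 + 2*I*sqrt(149)/41867 ≈ 767.0 + 0.00058311*I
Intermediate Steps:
V(J) = 92 + 5*J
q(S) = sqrt(-91 + S)
V(135) + q(-505)/41867 = (92 + 5*135) + sqrt(-91 - 505)/41867 = (92 + 675) + sqrt(-596)*(1/41867) = 767 + (2*I*sqrt(149))*(1/41867) = 767 + 2*I*sqrt(149)/41867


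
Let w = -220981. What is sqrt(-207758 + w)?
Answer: I*sqrt(428739) ≈ 654.78*I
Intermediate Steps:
sqrt(-207758 + w) = sqrt(-207758 - 220981) = sqrt(-428739) = I*sqrt(428739)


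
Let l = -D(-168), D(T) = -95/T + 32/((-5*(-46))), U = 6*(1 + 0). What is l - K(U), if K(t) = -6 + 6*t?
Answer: -593213/19320 ≈ -30.705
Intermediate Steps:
U = 6 (U = 6*1 = 6)
D(T) = 16/115 - 95/T (D(T) = -95/T + 32/230 = -95/T + 32*(1/230) = -95/T + 16/115 = 16/115 - 95/T)
l = -13613/19320 (l = -(16/115 - 95/(-168)) = -(16/115 - 95*(-1/168)) = -(16/115 + 95/168) = -1*13613/19320 = -13613/19320 ≈ -0.70461)
l - K(U) = -13613/19320 - (-6 + 6*6) = -13613/19320 - (-6 + 36) = -13613/19320 - 1*30 = -13613/19320 - 30 = -593213/19320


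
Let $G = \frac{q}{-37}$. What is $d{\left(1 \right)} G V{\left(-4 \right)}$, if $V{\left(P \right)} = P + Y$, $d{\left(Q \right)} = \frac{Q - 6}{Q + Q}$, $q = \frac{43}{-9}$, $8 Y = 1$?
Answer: $\frac{6665}{5328} \approx 1.2509$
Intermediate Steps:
$Y = \frac{1}{8}$ ($Y = \frac{1}{8} \cdot 1 = \frac{1}{8} \approx 0.125$)
$q = - \frac{43}{9}$ ($q = 43 \left(- \frac{1}{9}\right) = - \frac{43}{9} \approx -4.7778$)
$d{\left(Q \right)} = \frac{-6 + Q}{2 Q}$
$V{\left(P \right)} = \frac{1}{8} + P$ ($V{\left(P \right)} = P + \frac{1}{8} = \frac{1}{8} + P$)
$G = \frac{43}{333}$ ($G = - \frac{43}{9 \left(-37\right)} = \left(- \frac{43}{9}\right) \left(- \frac{1}{37}\right) = \frac{43}{333} \approx 0.12913$)
$d{\left(1 \right)} G V{\left(-4 \right)} = \frac{-6 + 1}{2 \cdot 1} \cdot \frac{43}{333} \left(\frac{1}{8} - 4\right) = \frac{1}{2} \cdot 1 \left(-5\right) \frac{43}{333} \left(- \frac{31}{8}\right) = \left(- \frac{5}{2}\right) \frac{43}{333} \left(- \frac{31}{8}\right) = \left(- \frac{215}{666}\right) \left(- \frac{31}{8}\right) = \frac{6665}{5328}$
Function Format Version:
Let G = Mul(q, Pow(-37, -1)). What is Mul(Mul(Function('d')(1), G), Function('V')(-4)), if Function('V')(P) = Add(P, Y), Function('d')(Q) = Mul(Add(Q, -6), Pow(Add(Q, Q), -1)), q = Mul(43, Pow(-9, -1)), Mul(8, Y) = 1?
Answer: Rational(6665, 5328) ≈ 1.2509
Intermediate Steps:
Y = Rational(1, 8) (Y = Mul(Rational(1, 8), 1) = Rational(1, 8) ≈ 0.12500)
q = Rational(-43, 9) (q = Mul(43, Rational(-1, 9)) = Rational(-43, 9) ≈ -4.7778)
Function('d')(Q) = Mul(Rational(1, 2), Pow(Q, -1), Add(-6, Q)) (Function('d')(Q) = Mul(Add(-6, Q), Pow(Mul(2, Q), -1)) = Mul(Add(-6, Q), Mul(Rational(1, 2), Pow(Q, -1))) = Mul(Rational(1, 2), Pow(Q, -1), Add(-6, Q)))
Function('V')(P) = Add(Rational(1, 8), P) (Function('V')(P) = Add(P, Rational(1, 8)) = Add(Rational(1, 8), P))
G = Rational(43, 333) (G = Mul(Rational(-43, 9), Pow(-37, -1)) = Mul(Rational(-43, 9), Rational(-1, 37)) = Rational(43, 333) ≈ 0.12913)
Mul(Mul(Function('d')(1), G), Function('V')(-4)) = Mul(Mul(Mul(Rational(1, 2), Pow(1, -1), Add(-6, 1)), Rational(43, 333)), Add(Rational(1, 8), -4)) = Mul(Mul(Mul(Rational(1, 2), 1, -5), Rational(43, 333)), Rational(-31, 8)) = Mul(Mul(Rational(-5, 2), Rational(43, 333)), Rational(-31, 8)) = Mul(Rational(-215, 666), Rational(-31, 8)) = Rational(6665, 5328)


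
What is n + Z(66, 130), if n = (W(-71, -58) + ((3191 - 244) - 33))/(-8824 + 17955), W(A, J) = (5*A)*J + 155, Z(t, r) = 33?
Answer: 324982/9131 ≈ 35.591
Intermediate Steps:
W(A, J) = 155 + 5*A*J (W(A, J) = 5*A*J + 155 = 155 + 5*A*J)
n = 23659/9131 (n = ((155 + 5*(-71)*(-58)) + ((3191 - 244) - 33))/(-8824 + 17955) = ((155 + 20590) + (2947 - 33))/9131 = (20745 + 2914)*(1/9131) = 23659*(1/9131) = 23659/9131 ≈ 2.5911)
n + Z(66, 130) = 23659/9131 + 33 = 324982/9131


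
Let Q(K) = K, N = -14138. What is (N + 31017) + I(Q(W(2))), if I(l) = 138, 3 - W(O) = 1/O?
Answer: 17017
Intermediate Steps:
W(O) = 3 - 1/O
(N + 31017) + I(Q(W(2))) = (-14138 + 31017) + 138 = 16879 + 138 = 17017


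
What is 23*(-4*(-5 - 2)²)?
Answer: -4508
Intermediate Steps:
23*(-4*(-5 - 2)²) = 23*(-4*(-7)²) = 23*(-4*49) = 23*(-196) = -4508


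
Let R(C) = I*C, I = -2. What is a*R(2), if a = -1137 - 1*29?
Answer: 4664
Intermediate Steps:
R(C) = -2*C
a = -1166 (a = -1137 - 29 = -1166)
a*R(2) = -(-2332)*2 = -1166*(-4) = 4664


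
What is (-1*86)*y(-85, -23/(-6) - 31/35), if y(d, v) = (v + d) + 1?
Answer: 731903/105 ≈ 6970.5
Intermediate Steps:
y(d, v) = 1 + d + v (y(d, v) = (d + v) + 1 = 1 + d + v)
(-1*86)*y(-85, -23/(-6) - 31/35) = (-1*86)*(1 - 85 + (-23/(-6) - 31/35)) = -86*(1 - 85 + (-23*(-1/6) - 31*1/35)) = -86*(1 - 85 + (23/6 - 31/35)) = -86*(1 - 85 + 619/210) = -86*(-17021/210) = 731903/105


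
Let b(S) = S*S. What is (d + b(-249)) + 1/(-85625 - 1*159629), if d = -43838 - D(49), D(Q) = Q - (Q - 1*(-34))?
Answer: 4462887037/245254 ≈ 18197.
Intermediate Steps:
b(S) = S²
D(Q) = -34 (D(Q) = Q - (Q + 34) = Q - (34 + Q) = Q + (-34 - Q) = -34)
d = -43804 (d = -43838 - 1*(-34) = -43838 + 34 = -43804)
(d + b(-249)) + 1/(-85625 - 1*159629) = (-43804 + (-249)²) + 1/(-85625 - 1*159629) = (-43804 + 62001) + 1/(-85625 - 159629) = 18197 + 1/(-245254) = 18197 - 1/245254 = 4462887037/245254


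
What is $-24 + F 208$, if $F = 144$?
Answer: $29928$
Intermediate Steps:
$-24 + F 208 = -24 + 144 \cdot 208 = -24 + 29952 = 29928$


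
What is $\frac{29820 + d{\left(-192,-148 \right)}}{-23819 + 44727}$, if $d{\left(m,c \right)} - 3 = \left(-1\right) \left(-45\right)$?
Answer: $\frac{7467}{5227} \approx 1.4285$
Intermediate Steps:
$d{\left(m,c \right)} = 48$ ($d{\left(m,c \right)} = 3 - -45 = 3 + 45 = 48$)
$\frac{29820 + d{\left(-192,-148 \right)}}{-23819 + 44727} = \frac{29820 + 48}{-23819 + 44727} = \frac{29868}{20908} = 29868 \cdot \frac{1}{20908} = \frac{7467}{5227}$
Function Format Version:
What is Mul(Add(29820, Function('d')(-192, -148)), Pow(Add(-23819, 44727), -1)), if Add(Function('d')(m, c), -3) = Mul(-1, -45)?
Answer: Rational(7467, 5227) ≈ 1.4285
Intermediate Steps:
Function('d')(m, c) = 48 (Function('d')(m, c) = Add(3, Mul(-1, -45)) = Add(3, 45) = 48)
Mul(Add(29820, Function('d')(-192, -148)), Pow(Add(-23819, 44727), -1)) = Mul(Add(29820, 48), Pow(Add(-23819, 44727), -1)) = Mul(29868, Pow(20908, -1)) = Mul(29868, Rational(1, 20908)) = Rational(7467, 5227)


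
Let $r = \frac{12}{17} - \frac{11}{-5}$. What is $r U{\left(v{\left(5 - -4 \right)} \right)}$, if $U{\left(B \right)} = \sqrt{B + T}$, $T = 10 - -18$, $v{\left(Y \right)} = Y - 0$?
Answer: $\frac{247 \sqrt{37}}{85} \approx 17.676$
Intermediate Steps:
$v{\left(Y \right)} = Y$ ($v{\left(Y \right)} = Y + 0 = Y$)
$T = 28$ ($T = 10 + 18 = 28$)
$r = \frac{247}{85}$ ($r = 12 \cdot \frac{1}{17} - - \frac{11}{5} = \frac{12}{17} + \frac{11}{5} = \frac{247}{85} \approx 2.9059$)
$U{\left(B \right)} = \sqrt{28 + B}$ ($U{\left(B \right)} = \sqrt{B + 28} = \sqrt{28 + B}$)
$r U{\left(v{\left(5 - -4 \right)} \right)} = \frac{247 \sqrt{28 + \left(5 - -4\right)}}{85} = \frac{247 \sqrt{28 + \left(5 + 4\right)}}{85} = \frac{247 \sqrt{28 + 9}}{85} = \frac{247 \sqrt{37}}{85}$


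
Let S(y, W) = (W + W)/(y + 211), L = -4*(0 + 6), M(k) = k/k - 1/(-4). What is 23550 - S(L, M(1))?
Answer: 8807695/374 ≈ 23550.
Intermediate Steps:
M(k) = 5/4 (M(k) = 1 - 1*(-¼) = 1 + ¼ = 5/4)
L = -24 (L = -4*6 = -24)
S(y, W) = 2*W/(211 + y) (S(y, W) = (2*W)/(211 + y) = 2*W/(211 + y))
23550 - S(L, M(1)) = 23550 - 2*5/(4*(211 - 24)) = 23550 - 2*5/(4*187) = 23550 - 1*5/374 = 23550 - 5/374 = 8807695/374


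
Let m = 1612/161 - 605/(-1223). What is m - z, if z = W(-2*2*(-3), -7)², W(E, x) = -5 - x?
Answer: 1281269/196903 ≈ 6.5071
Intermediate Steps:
m = 2068881/196903 (m = 1612*(1/161) - 605*(-1/1223) = 1612/161 + 605/1223 = 2068881/196903 ≈ 10.507)
z = 4 (z = (-5 - 1*(-7))² = (-5 + 7)² = 2² = 4)
m - z = 2068881/196903 - 1*4 = 2068881/196903 - 4 = 1281269/196903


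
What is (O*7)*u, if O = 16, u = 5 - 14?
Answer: -1008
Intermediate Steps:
u = -9
(O*7)*u = (16*7)*(-9) = 112*(-9) = -1008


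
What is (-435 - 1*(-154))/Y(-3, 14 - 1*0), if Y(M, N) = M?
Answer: 281/3 ≈ 93.667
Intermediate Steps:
(-435 - 1*(-154))/Y(-3, 14 - 1*0) = (-435 - 1*(-154))/(-3) = (-435 + 154)*(-1/3) = -281*(-1/3) = 281/3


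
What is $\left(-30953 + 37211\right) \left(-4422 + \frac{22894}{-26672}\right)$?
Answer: $- \frac{184558554831}{6668} \approx -2.7678 \cdot 10^{7}$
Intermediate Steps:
$\left(-30953 + 37211\right) \left(-4422 + \frac{22894}{-26672}\right) = 6258 \left(-4422 + 22894 \left(- \frac{1}{26672}\right)\right) = 6258 \left(-4422 - \frac{11447}{13336}\right) = 6258 \left(- \frac{58983239}{13336}\right) = - \frac{184558554831}{6668}$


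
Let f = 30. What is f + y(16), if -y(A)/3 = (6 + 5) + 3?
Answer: -12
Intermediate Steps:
y(A) = -42 (y(A) = -3*((6 + 5) + 3) = -3*(11 + 3) = -3*14 = -42)
f + y(16) = 30 - 42 = -12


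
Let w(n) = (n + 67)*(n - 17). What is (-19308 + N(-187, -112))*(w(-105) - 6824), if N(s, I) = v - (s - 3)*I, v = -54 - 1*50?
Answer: 89034096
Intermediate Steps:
v = -104 (v = -54 - 50 = -104)
N(s, I) = -104 - I*(-3 + s) (N(s, I) = -104 - (s - 3)*I = -104 - (-3 + s)*I = -104 - I*(-3 + s))
w(n) = (-17 + n)*(67 + n) (w(n) = (67 + n)*(-17 + n) = (-17 + n)*(67 + n))
(-19308 + N(-187, -112))*(w(-105) - 6824) = (-19308 + (-104 + 3*(-112) - 1*(-112)*(-187)))*((-1139 + (-105)² + 50*(-105)) - 6824) = (-19308 + (-104 - 336 - 20944))*((-1139 + 11025 - 5250) - 6824) = (-19308 - 21384)*(4636 - 6824) = -40692*(-2188) = 89034096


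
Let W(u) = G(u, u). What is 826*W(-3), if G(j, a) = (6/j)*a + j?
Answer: 2478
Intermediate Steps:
G(j, a) = j + 6*a/j (G(j, a) = 6*a/j + j = j + 6*a/j)
W(u) = 6 + u (W(u) = u + 6*u/u = u + 6 = 6 + u)
826*W(-3) = 826*(6 - 3) = 826*3 = 2478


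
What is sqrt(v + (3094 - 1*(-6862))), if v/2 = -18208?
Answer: 42*I*sqrt(15) ≈ 162.67*I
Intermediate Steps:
v = -36416 (v = 2*(-18208) = -36416)
sqrt(v + (3094 - 1*(-6862))) = sqrt(-36416 + (3094 - 1*(-6862))) = sqrt(-36416 + (3094 + 6862)) = sqrt(-36416 + 9956) = sqrt(-26460) = 42*I*sqrt(15)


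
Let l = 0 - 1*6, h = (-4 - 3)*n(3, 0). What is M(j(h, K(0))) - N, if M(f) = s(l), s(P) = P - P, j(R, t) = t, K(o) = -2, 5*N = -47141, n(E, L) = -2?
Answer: 47141/5 ≈ 9428.2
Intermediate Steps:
h = 14 (h = (-4 - 3)*(-2) = -7*(-2) = 14)
N = -47141/5 (N = (⅕)*(-47141) = -47141/5 ≈ -9428.2)
l = -6 (l = 0 - 6 = -6)
s(P) = 0
M(f) = 0
M(j(h, K(0))) - N = 0 - 1*(-47141/5) = 0 + 47141/5 = 47141/5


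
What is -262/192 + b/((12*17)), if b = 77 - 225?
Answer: -1137/544 ≈ -2.0901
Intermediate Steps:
b = -148
-262/192 + b/((12*17)) = -262/192 - 148/(12*17) = -262*1/192 - 148/204 = -131/96 - 148*1/204 = -131/96 - 37/51 = -1137/544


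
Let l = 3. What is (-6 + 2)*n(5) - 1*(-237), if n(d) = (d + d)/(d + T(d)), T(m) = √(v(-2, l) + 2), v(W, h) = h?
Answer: 227 + 2*√5 ≈ 231.47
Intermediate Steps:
T(m) = √5 (T(m) = √(3 + 2) = √5)
n(d) = 2*d/(d + √5) (n(d) = (d + d)/(d + √5) = (2*d)/(d + √5) = 2*d/(d + √5))
(-6 + 2)*n(5) - 1*(-237) = (-6 + 2)*(2*5/(5 + √5)) - 1*(-237) = -40/(5 + √5) + 237 = 237 - 40/(5 + √5)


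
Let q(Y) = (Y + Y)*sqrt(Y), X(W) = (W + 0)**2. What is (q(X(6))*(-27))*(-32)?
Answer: 373248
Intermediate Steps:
X(W) = W**2
q(Y) = 2*Y**(3/2) (q(Y) = (2*Y)*sqrt(Y) = 2*Y**(3/2))
(q(X(6))*(-27))*(-32) = ((2*(6**2)**(3/2))*(-27))*(-32) = ((2*36**(3/2))*(-27))*(-32) = ((2*216)*(-27))*(-32) = (432*(-27))*(-32) = -11664*(-32) = 373248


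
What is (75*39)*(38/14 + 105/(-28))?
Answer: -84825/28 ≈ -3029.5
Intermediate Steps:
(75*39)*(38/14 + 105/(-28)) = 2925*(38*(1/14) + 105*(-1/28)) = 2925*(19/7 - 15/4) = 2925*(-29/28) = -84825/28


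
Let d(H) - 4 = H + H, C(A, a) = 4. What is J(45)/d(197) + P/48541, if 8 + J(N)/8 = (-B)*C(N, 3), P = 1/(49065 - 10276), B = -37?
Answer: 1054399835639/374688512951 ≈ 2.8141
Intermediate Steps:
d(H) = 4 + 2*H (d(H) = 4 + (H + H) = 4 + 2*H)
P = 1/38789 ≈ 2.5780e-5
J(N) = 1120 (J(N) = -64 + 8*(-1*(-37)*4) = -64 + 8*(37*4) = -64 + 8*148 = -64 + 1184 = 1120)
J(45)/d(197) + P/48541 = 1120/(4 + 2*197) + (1/38789)/48541 = 1120/(4 + 394) + (1/38789)*(1/48541) = 1120/398 + 1/1882856849 = 1120*(1/398) + 1/1882856849 = 560/199 + 1/1882856849 = 1054399835639/374688512951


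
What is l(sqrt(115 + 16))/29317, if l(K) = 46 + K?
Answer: 46/29317 + sqrt(131)/29317 ≈ 0.0019595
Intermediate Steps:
l(sqrt(115 + 16))/29317 = (46 + sqrt(115 + 16))/29317 = (46 + sqrt(131))*(1/29317) = 46/29317 + sqrt(131)/29317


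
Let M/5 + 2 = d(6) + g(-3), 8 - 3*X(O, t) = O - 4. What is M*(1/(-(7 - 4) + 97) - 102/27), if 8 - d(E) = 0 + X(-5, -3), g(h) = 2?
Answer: -111545/2538 ≈ -43.950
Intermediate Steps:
X(O, t) = 4 - O/3 (X(O, t) = 8/3 - (O - 4)/3 = 8/3 - (-4 + O)/3 = 8/3 + (4/3 - O/3) = 4 - O/3)
d(E) = 7/3 (d(E) = 8 - (0 + (4 - ⅓*(-5))) = 8 - (0 + (4 + 5/3)) = 8 - (0 + 17/3) = 8 - 1*17/3 = 8 - 17/3 = 7/3)
M = 35/3 (M = -10 + 5*(7/3 + 2) = -10 + 5*(13/3) = -10 + 65/3 = 35/3 ≈ 11.667)
M*(1/(-(7 - 4) + 97) - 102/27) = 35*(1/(-(7 - 4) + 97) - 102/27)/3 = 35*(1/(-1*3 + 97) - 102*1/27)/3 = 35*(1/(-3 + 97) - 34/9)/3 = 35*(1/94 - 34/9)/3 = (35/3)*(-3187/846) = -111545/2538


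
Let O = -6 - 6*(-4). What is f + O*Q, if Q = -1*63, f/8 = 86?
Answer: -446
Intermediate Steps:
f = 688 (f = 8*86 = 688)
O = 18 (O = -6 + 24 = 18)
Q = -63
f + O*Q = 688 + 18*(-63) = 688 - 1134 = -446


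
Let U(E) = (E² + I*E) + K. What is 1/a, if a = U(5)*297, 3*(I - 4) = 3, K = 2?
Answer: 1/15444 ≈ 6.4750e-5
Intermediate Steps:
I = 5 (I = 4 + (⅓)*3 = 4 + 1 = 5)
U(E) = 2 + E² + 5*E (U(E) = (E² + 5*E) + 2 = 2 + E² + 5*E)
a = 15444 (a = (2 + 5² + 5*5)*297 = (2 + 25 + 25)*297 = 52*297 = 15444)
1/a = 1/15444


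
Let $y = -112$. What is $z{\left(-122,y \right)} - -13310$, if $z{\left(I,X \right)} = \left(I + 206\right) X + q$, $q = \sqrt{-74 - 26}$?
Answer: $3902 + 10 i \approx 3902.0 + 10.0 i$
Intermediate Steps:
$q = 10 i$ ($q = \sqrt{-100} = 10 i \approx 10.0 i$)
$z{\left(I,X \right)} = 10 i + X \left(206 + I\right)$ ($z{\left(I,X \right)} = \left(I + 206\right) X + 10 i = \left(206 + I\right) X + 10 i = X \left(206 + I\right) + 10 i = 10 i + X \left(206 + I\right)$)
$z{\left(-122,y \right)} - -13310 = \left(10 i + 206 \left(-112\right) - -13664\right) - -13310 = \left(10 i - 23072 + 13664\right) + 13310 = \left(-9408 + 10 i\right) + 13310 = 3902 + 10 i$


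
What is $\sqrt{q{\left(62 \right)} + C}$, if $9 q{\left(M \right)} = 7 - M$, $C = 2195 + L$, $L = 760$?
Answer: $\frac{2 \sqrt{6635}}{3} \approx 54.304$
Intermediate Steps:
$C = 2955$ ($C = 2195 + 760 = 2955$)
$q{\left(M \right)} = \frac{7}{9} - \frac{M}{9}$ ($q{\left(M \right)} = \frac{7 - M}{9} = \frac{7}{9} - \frac{M}{9}$)
$\sqrt{q{\left(62 \right)} + C} = \sqrt{\left(\frac{7}{9} - \frac{62}{9}\right) + 2955} = \sqrt{- \frac{55}{9} + 2955} = \sqrt{\frac{26540}{9}} = \frac{2 \sqrt{6635}}{3}$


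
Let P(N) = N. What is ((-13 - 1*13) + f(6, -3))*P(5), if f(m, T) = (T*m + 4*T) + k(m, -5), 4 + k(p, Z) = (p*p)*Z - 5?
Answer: -1225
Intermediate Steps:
k(p, Z) = -9 + Z*p² (k(p, Z) = -4 + ((p*p)*Z - 5) = -4 + (p²*Z - 5) = -4 + (Z*p² - 5) = -4 + (-5 + Z*p²) = -9 + Z*p²)
f(m, T) = -9 - 5*m² + 4*T + T*m (f(m, T) = (T*m + 4*T) + (-9 - 5*m²) = (4*T + T*m) + (-9 - 5*m²) = -9 - 5*m² + 4*T + T*m)
((-13 - 1*13) + f(6, -3))*P(5) = ((-13 - 1*13) + (-9 - 5*6² + 4*(-3) - 3*6))*5 = ((-13 - 13) + (-9 - 5*36 - 12 - 18))*5 = (-26 + (-9 - 180 - 12 - 18))*5 = (-26 - 219)*5 = -245*5 = -1225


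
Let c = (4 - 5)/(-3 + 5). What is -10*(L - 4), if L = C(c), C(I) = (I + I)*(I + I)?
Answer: 30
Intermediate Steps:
c = -1/2 ≈ -0.50000
C(I) = 4*I**2 (C(I) = (2*I)*(2*I) = 4*I**2)
L = 1 (L = 4*(-1/2)**2 = 4*(1/4) = 1)
-10*(L - 4) = -10*(1 - 4) = -10*(-3) = 30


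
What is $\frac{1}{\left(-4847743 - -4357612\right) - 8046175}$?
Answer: $- \frac{1}{8536306} \approx -1.1715 \cdot 10^{-7}$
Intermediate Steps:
$\frac{1}{\left(-4847743 - -4357612\right) - 8046175} = \frac{1}{\left(-4847743 + 4357612\right) - 8046175} = \frac{1}{-490131 - 8046175} = \frac{1}{-8536306} = - \frac{1}{8536306}$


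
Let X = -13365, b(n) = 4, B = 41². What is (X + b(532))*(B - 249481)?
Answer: 3310855800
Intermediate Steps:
B = 1681
(X + b(532))*(B - 249481) = (-13365 + 4)*(1681 - 249481) = -13361*(-247800) = 3310855800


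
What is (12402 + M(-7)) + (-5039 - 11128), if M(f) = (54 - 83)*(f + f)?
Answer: -3359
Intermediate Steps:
M(f) = -58*f
(12402 + M(-7)) + (-5039 - 11128) = (12402 - 58*(-7)) + (-5039 - 11128) = (12402 + 406) - 16167 = 12808 - 16167 = -3359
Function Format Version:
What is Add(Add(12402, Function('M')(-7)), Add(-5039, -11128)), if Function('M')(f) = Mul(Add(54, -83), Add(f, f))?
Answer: -3359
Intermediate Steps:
Function('M')(f) = Mul(-58, f) (Function('M')(f) = Mul(-29, Mul(2, f)) = Mul(-58, f))
Add(Add(12402, Function('M')(-7)), Add(-5039, -11128)) = Add(Add(12402, Mul(-58, -7)), Add(-5039, -11128)) = Add(Add(12402, 406), -16167) = Add(12808, -16167) = -3359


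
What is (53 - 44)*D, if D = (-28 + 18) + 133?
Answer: 1107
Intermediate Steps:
D = 123 (D = -10 + 133 = 123)
(53 - 44)*D = (53 - 44)*123 = 9*123 = 1107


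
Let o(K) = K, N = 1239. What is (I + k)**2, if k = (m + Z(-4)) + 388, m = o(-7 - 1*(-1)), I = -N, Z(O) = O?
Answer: 741321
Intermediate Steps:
I = -1239 (I = -1*1239 = -1239)
m = -6 (m = -7 - 1*(-1) = -7 + 1 = -6)
k = 378 (k = (-6 - 4) + 388 = -10 + 388 = 378)
(I + k)**2 = (-1239 + 378)**2 = (-861)**2 = 741321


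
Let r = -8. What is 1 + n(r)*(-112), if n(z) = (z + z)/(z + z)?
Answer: -111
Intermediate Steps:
n(z) = 1 (n(z) = (2*z)/((2*z)) = (2*z)*(1/(2*z)) = 1)
1 + n(r)*(-112) = 1 + 1*(-112) = 1 - 112 = -111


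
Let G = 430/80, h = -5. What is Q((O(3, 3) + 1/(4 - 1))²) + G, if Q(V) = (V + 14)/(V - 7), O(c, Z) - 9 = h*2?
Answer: 1497/472 ≈ 3.1716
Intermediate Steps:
G = 43/8 (G = 430*(1/80) = 43/8 ≈ 5.3750)
O(c, Z) = -1 (O(c, Z) = 9 - 5*2 = 9 - 10 = -1)
Q(V) = (14 + V)/(-7 + V)
Q((O(3, 3) + 1/(4 - 1))²) + G = (14 + (-1 + 1/(4 - 1))²)/(-7 + (-1 + 1/(4 - 1))²) + 43/8 = (14 + (-1 + 1/3)²)/(-7 + (-1 + 1/3)²) + 43/8 = (14 + (-1 + ⅓)²)/(-7 + (-1 + ⅓)²) + 43/8 = (14 + (-⅔)²)/(-7 + (-⅔)²) + 43/8 = (14 + 4/9)/(-7 + 4/9) + 43/8 = (130/9)/(-59/9) + 43/8 = -9/59*130/9 + 43/8 = -130/59 + 43/8 = 1497/472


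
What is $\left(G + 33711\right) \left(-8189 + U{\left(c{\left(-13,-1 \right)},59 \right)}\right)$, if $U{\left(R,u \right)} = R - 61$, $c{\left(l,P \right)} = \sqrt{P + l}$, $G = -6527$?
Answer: $-224268000 + 27184 i \sqrt{14} \approx -2.2427 \cdot 10^{8} + 1.0171 \cdot 10^{5} i$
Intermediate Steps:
$U{\left(R,u \right)} = -61 + R$ ($U{\left(R,u \right)} = R - 61 = -61 + R$)
$\left(G + 33711\right) \left(-8189 + U{\left(c{\left(-13,-1 \right)},59 \right)}\right) = \left(-6527 + 33711\right) \left(-8189 - \left(61 - \sqrt{-1 - 13}\right)\right) = 27184 \left(-8189 - \left(61 - \sqrt{-14}\right)\right) = 27184 \left(-8189 - \left(61 - i \sqrt{14}\right)\right) = 27184 \left(-8250 + i \sqrt{14}\right) = -224268000 + 27184 i \sqrt{14}$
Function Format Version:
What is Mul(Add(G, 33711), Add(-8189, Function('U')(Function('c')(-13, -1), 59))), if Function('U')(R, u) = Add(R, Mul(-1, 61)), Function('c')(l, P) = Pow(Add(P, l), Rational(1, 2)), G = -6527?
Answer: Add(-224268000, Mul(27184, I, Pow(14, Rational(1, 2)))) ≈ Add(-2.2427e+8, Mul(1.0171e+5, I))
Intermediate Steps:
Function('U')(R, u) = Add(-61, R) (Function('U')(R, u) = Add(R, -61) = Add(-61, R))
Mul(Add(G, 33711), Add(-8189, Function('U')(Function('c')(-13, -1), 59))) = Mul(Add(-6527, 33711), Add(-8189, Add(-61, Pow(Add(-1, -13), Rational(1, 2))))) = Mul(27184, Add(-8189, Add(-61, Pow(-14, Rational(1, 2))))) = Mul(27184, Add(-8189, Add(-61, Mul(I, Pow(14, Rational(1, 2)))))) = Mul(27184, Add(-8250, Mul(I, Pow(14, Rational(1, 2))))) = Add(-224268000, Mul(27184, I, Pow(14, Rational(1, 2))))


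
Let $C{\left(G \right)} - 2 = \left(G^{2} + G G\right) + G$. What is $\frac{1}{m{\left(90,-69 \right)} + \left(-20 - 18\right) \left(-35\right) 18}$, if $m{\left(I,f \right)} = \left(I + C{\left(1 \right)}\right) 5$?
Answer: $\frac{1}{24415} \approx 4.0958 \cdot 10^{-5}$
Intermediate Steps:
$C{\left(G \right)} = 2 + G + 2 G^{2}$ ($C{\left(G \right)} = 2 + \left(\left(G^{2} + G G\right) + G\right) = 2 + \left(\left(G^{2} + G^{2}\right) + G\right) = 2 + \left(2 G^{2} + G\right) = 2 + \left(G + 2 G^{2}\right) = 2 + G + 2 G^{2}$)
$m{\left(I,f \right)} = 25 + 5 I$ ($m{\left(I,f \right)} = \left(I + \left(2 + 1 + 2 \cdot 1^{2}\right)\right) 5 = \left(I + \left(2 + 1 + 2 \cdot 1\right)\right) 5 = \left(I + \left(2 + 1 + 2\right)\right) 5 = \left(I + 5\right) 5 = \left(5 + I\right) 5 = 25 + 5 I$)
$\frac{1}{m{\left(90,-69 \right)} + \left(-20 - 18\right) \left(-35\right) 18} = \frac{1}{\left(25 + 5 \cdot 90\right) + \left(-20 - 18\right) \left(-35\right) 18} = \frac{1}{\left(25 + 450\right) + \left(-20 - 18\right) \left(-35\right) 18} = \frac{1}{475 + \left(-38\right) \left(-35\right) 18} = \frac{1}{475 + 1330 \cdot 18} = \frac{1}{475 + 23940} = \frac{1}{24415}$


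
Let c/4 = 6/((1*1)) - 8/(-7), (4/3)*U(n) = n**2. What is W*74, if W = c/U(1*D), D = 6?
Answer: 14800/189 ≈ 78.307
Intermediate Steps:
U(n) = 3*n**2/4
c = 200/7 (c = 4*(6/((1*1)) - 8/(-7)) = 4*(6/1 - 8*(-1/7)) = 4*(6*1 + 8/7) = 4*(6 + 8/7) = 4*(50/7) = 200/7 ≈ 28.571)
W = 200/189 (W = 200/(7*((3*(1*6)**2/4))) = 200/(7*(((3/4)*6**2))) = 200/(7*(((3/4)*36))) = (200/7)/27 = (200/7)*(1/27) = 200/189 ≈ 1.0582)
W*74 = (200/189)*74 = 14800/189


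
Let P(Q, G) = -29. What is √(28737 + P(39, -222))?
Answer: 2*√7177 ≈ 169.43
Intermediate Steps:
√(28737 + P(39, -222)) = √(28737 - 29) = √28708 = 2*√7177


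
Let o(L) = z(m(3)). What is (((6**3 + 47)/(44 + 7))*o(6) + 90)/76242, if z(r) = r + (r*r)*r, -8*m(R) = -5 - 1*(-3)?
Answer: 17543/14638464 ≈ 0.0011984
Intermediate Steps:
m(R) = 1/4 (m(R) = -(-5 - 1*(-3))/8 = -(-5 + 3)/8 = -1/8*(-2) = 1/4)
z(r) = r + r**3 (z(r) = r + r**2*r = r + r**3)
o(L) = 17/64 (o(L) = 1/4 + (1/4)**3 = 1/4 + 1/64 = 17/64)
(((6**3 + 47)/(44 + 7))*o(6) + 90)/76242 = (((6**3 + 47)/(44 + 7))*(17/64) + 90)/76242 = (((216 + 47)/51)*(17/64) + 90)*(1/76242) = ((263*(1/51))*(17/64) + 90)*(1/76242) = ((263/51)*(17/64) + 90)*(1/76242) = (263/192 + 90)*(1/76242) = (17543/192)*(1/76242) = 17543/14638464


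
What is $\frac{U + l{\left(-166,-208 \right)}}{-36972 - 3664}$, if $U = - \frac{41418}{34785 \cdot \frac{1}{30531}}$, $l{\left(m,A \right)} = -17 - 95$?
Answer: $\frac{70468271}{78529070} \approx 0.89735$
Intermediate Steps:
$l{\left(m,A \right)} = -112$ ($l{\left(m,A \right)} = -17 - 95 = -112$)
$U = - \frac{140503662}{3865}$ ($U = - \frac{41418}{34785 \cdot \frac{1}{30531}} = - \frac{41418}{\frac{11595}{10177}} = \left(-41418\right) \frac{10177}{11595} = - \frac{140503662}{3865} \approx -36353.0$)
$\frac{U + l{\left(-166,-208 \right)}}{-36972 - 3664} = \frac{- \frac{140503662}{3865} - 112}{-36972 - 3664} = - \frac{140936542}{3865 \left(-40636\right)} = \left(- \frac{140936542}{3865}\right) \left(- \frac{1}{40636}\right) = \frac{70468271}{78529070}$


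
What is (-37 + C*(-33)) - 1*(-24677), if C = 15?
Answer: 24145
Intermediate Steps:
(-37 + C*(-33)) - 1*(-24677) = (-37 + 15*(-33)) - 1*(-24677) = (-37 - 495) + 24677 = -532 + 24677 = 24145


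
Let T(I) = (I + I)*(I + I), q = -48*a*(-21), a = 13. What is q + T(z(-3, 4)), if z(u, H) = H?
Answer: 13168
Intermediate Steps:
q = 13104 (q = -48*13*(-21) = -624*(-21) = 13104)
T(I) = 4*I² (T(I) = (2*I)*(2*I) = 4*I²)
q + T(z(-3, 4)) = 13104 + 4*4² = 13104 + 4*16 = 13104 + 64 = 13168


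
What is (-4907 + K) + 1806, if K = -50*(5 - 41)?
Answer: -1301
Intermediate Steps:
K = 1800 (K = -50*(-36) = 1800)
(-4907 + K) + 1806 = (-4907 + 1800) + 1806 = -3107 + 1806 = -1301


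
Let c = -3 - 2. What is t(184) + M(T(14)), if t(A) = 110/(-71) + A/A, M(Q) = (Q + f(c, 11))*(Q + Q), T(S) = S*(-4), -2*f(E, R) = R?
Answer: 489009/71 ≈ 6887.5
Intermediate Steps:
c = -5
f(E, R) = -R/2
T(S) = -4*S
M(Q) = 2*Q*(-11/2 + Q) (M(Q) = (Q - ½*11)*(Q + Q) = (Q - 11/2)*(2*Q) = (-11/2 + Q)*(2*Q) = 2*Q*(-11/2 + Q))
t(A) = -39/71 (t(A) = 110*(-1/71) + 1 = -110/71 + 1 = -39/71)
t(184) + M(T(14)) = -39/71 + (-4*14)*(-11 + 2*(-4*14)) = -39/71 - 56*(-11 + 2*(-56)) = -39/71 - 56*(-11 - 112) = -39/71 - 56*(-123) = -39/71 + 6888 = 489009/71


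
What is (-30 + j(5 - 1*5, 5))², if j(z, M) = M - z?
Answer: 625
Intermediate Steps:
(-30 + j(5 - 1*5, 5))² = (-30 + (5 - (5 - 1*5)))² = (-30 + (5 - (5 - 5)))² = (-30 + (5 - 1*0))² = (-30 + (5 + 0))² = (-30 + 5)² = (-25)² = 625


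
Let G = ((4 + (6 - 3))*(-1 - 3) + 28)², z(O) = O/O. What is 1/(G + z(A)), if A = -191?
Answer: 1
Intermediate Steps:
z(O) = 1
G = 0 (G = ((4 + 3)*(-4) + 28)² = (7*(-4) + 28)² = (-28 + 28)² = 0² = 0)
1/(G + z(A)) = 1/(0 + 1) = 1/1 = 1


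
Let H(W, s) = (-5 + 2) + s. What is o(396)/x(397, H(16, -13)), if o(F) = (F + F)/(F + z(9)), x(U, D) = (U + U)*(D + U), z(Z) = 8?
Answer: 33/5092319 ≈ 6.4803e-6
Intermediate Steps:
H(W, s) = -3 + s
x(U, D) = 2*U*(D + U) (x(U, D) = (2*U)*(D + U) = 2*U*(D + U))
o(F) = 2*F/(8 + F) (o(F) = (F + F)/(F + 8) = (2*F)/(8 + F) = 2*F/(8 + F))
o(396)/x(397, H(16, -13)) = (2*396/(8 + 396))/((2*397*((-3 - 13) + 397))) = (2*396/404)/((2*397*(-16 + 397))) = (2*396*(1/404))/((2*397*381)) = (198/101)/302514 = (198/101)*(1/302514) = 33/5092319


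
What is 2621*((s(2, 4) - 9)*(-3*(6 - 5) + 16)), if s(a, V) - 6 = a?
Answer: -34073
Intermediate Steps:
s(a, V) = 6 + a
2621*((s(2, 4) - 9)*(-3*(6 - 5) + 16)) = 2621*(((6 + 2) - 9)*(-3*(6 - 5) + 16)) = 2621*((8 - 9)*(-3*1 + 16)) = 2621*(-(-3 + 16)) = 2621*(-1*13) = 2621*(-13) = -34073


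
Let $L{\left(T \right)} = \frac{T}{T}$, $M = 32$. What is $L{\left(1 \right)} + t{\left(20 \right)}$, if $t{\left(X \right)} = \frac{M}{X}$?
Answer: $\frac{13}{5} \approx 2.6$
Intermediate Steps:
$t{\left(X \right)} = \frac{32}{X}$
$L{\left(T \right)} = 1$
$L{\left(1 \right)} + t{\left(20 \right)} = 1 + \frac{32}{20} = 1 + 32 \cdot \frac{1}{20} = 1 + \frac{8}{5} = \frac{13}{5}$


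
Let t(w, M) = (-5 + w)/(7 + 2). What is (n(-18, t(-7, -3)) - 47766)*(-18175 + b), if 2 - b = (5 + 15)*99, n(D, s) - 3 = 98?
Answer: 960592745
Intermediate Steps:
t(w, M) = -5/9 + w/9 (t(w, M) = (-5 + w)/9 = (-5 + w)*(⅑) = -5/9 + w/9)
n(D, s) = 101 (n(D, s) = 3 + 98 = 101)
b = -1978 (b = 2 - (5 + 15)*99 = 2 - 20*99 = 2 - 1*1980 = 2 - 1980 = -1978)
(n(-18, t(-7, -3)) - 47766)*(-18175 + b) = (101 - 47766)*(-18175 - 1978) = -47665*(-20153) = 960592745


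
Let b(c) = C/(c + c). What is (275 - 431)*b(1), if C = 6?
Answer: -468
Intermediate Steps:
b(c) = 3/c (b(c) = 6/(c + c) = 6/((2*c)) = 6*(1/(2*c)) = 3/c)
(275 - 431)*b(1) = (275 - 431)*(3/1) = -468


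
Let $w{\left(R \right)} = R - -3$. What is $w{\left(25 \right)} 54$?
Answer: $1512$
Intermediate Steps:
$w{\left(R \right)} = 3 + R$ ($w{\left(R \right)} = R + 3 = 3 + R$)
$w{\left(25 \right)} 54 = \left(3 + 25\right) 54 = 28 \cdot 54 = 1512$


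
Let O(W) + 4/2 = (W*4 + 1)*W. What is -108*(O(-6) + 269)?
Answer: -43740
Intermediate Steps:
O(W) = -2 + W*(1 + 4*W) (O(W) = -2 + (W*4 + 1)*W = -2 + (4*W + 1)*W = -2 + (1 + 4*W)*W = -2 + W*(1 + 4*W))
-108*(O(-6) + 269) = -108*((-2 - 6 + 4*(-6)**2) + 269) = -108*((-2 - 6 + 4*36) + 269) = -108*((-2 - 6 + 144) + 269) = -108*(136 + 269) = -108*405 = -43740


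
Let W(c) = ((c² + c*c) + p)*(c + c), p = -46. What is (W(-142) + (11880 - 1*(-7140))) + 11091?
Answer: -11409977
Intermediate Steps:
W(c) = 2*c*(-46 + 2*c²) (W(c) = ((c² + c*c) - 46)*(c + c) = ((c² + c²) - 46)*(2*c) = (2*c² - 46)*(2*c) = (-46 + 2*c²)*(2*c) = 2*c*(-46 + 2*c²))
(W(-142) + (11880 - 1*(-7140))) + 11091 = (4*(-142)*(-23 + (-142)²) + (11880 - 1*(-7140))) + 11091 = (4*(-142)*(-23 + 20164) + (11880 + 7140)) + 11091 = (4*(-142)*20141 + 19020) + 11091 = (-11440088 + 19020) + 11091 = -11421068 + 11091 = -11409977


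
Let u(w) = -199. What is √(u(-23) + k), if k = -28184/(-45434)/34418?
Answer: I*√30413490229134111953/390936853 ≈ 14.107*I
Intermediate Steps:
k = 7046/390936853 (k = -28184*(-1/45434)*(1/34418) = (14092/22717)*(1/34418) = 7046/390936853 ≈ 1.8023e-5)
√(u(-23) + k) = √(-199 + 7046/390936853) = √(-77796426701/390936853) = I*√30413490229134111953/390936853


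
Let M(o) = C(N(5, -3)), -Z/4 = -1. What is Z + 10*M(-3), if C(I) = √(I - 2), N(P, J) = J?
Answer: 4 + 10*I*√5 ≈ 4.0 + 22.361*I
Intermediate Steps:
Z = 4 (Z = -4*(-1) = 4)
C(I) = √(-2 + I)
M(o) = I*√5 (M(o) = √(-2 - 3) = √(-5) = I*√5)
Z + 10*M(-3) = 4 + 10*(I*√5) = 4 + 10*I*√5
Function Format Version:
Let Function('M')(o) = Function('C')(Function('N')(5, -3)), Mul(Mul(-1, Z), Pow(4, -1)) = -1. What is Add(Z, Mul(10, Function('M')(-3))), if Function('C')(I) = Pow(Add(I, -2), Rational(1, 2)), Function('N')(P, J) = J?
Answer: Add(4, Mul(10, I, Pow(5, Rational(1, 2)))) ≈ Add(4.0000, Mul(22.361, I))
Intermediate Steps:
Z = 4 (Z = Mul(-4, -1) = 4)
Function('C')(I) = Pow(Add(-2, I), Rational(1, 2))
Function('M')(o) = Mul(I, Pow(5, Rational(1, 2))) (Function('M')(o) = Pow(Add(-2, -3), Rational(1, 2)) = Pow(-5, Rational(1, 2)) = Mul(I, Pow(5, Rational(1, 2))))
Add(Z, Mul(10, Function('M')(-3))) = Add(4, Mul(10, Mul(I, Pow(5, Rational(1, 2))))) = Add(4, Mul(10, I, Pow(5, Rational(1, 2))))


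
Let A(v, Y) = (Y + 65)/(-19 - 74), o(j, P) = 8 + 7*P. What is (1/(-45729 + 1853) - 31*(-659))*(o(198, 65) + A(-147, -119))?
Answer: 1840191774559/194308 ≈ 9.4705e+6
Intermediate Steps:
A(v, Y) = -65/93 - Y/93 (A(v, Y) = (65 + Y)/(-93) = (65 + Y)*(-1/93) = -65/93 - Y/93)
(1/(-45729 + 1853) - 31*(-659))*(o(198, 65) + A(-147, -119)) = (1/(-45729 + 1853) - 31*(-659))*((8 + 7*65) + (-65/93 - 1/93*(-119))) = (1/(-43876) + 20429)*((8 + 455) + (-65/93 + 119/93)) = (-1/43876 + 20429)*(463 + 18/31) = (896342803/43876)*(14371/31) = 1840191774559/194308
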